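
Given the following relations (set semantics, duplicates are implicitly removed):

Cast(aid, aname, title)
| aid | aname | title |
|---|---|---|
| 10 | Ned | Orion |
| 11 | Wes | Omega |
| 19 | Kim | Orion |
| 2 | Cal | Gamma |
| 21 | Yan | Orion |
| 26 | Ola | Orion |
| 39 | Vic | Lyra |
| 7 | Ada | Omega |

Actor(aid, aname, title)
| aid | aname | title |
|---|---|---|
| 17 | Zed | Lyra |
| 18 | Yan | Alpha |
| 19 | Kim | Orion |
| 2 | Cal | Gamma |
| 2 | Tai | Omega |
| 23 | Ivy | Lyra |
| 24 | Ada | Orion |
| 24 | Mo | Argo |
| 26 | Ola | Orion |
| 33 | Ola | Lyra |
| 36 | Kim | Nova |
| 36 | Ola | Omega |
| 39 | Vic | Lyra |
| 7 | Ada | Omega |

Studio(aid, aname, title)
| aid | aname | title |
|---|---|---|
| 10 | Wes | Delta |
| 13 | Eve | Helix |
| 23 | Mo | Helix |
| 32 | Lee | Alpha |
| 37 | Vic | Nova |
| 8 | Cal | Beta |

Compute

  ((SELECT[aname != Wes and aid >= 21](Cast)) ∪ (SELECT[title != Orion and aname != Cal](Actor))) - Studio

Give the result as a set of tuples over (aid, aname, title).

{(17, Zed, Lyra), (18, Yan, Alpha), (2, Tai, Omega), (21, Yan, Orion), (23, Ivy, Lyra), (24, Mo, Argo), (26, Ola, Orion), (33, Ola, Lyra), (36, Kim, Nova), (36, Ola, Omega), (39, Vic, Lyra), (7, Ada, Omega)}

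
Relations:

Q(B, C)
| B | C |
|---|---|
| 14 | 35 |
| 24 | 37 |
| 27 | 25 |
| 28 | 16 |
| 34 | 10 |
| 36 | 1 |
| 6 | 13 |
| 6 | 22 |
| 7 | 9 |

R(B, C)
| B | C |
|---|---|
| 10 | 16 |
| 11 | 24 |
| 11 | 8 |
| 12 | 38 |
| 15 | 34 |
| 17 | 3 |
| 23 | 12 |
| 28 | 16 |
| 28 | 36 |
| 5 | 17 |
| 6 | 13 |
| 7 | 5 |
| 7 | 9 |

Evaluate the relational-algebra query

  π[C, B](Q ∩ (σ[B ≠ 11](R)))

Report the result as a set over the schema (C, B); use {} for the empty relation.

σ[B ≠ 11]: keep tuples satisfying B ≠ 11 → {(10, 16), (12, 38), (15, 34), (17, 3), (23, 12), (28, 16), (28, 36), (5, 17), (6, 13), (7, 5), (7, 9)}
Intersection: {(14, 35), (24, 37), (27, 25), (28, 16), (34, 10), (36, 1), (6, 13), (6, 22), (7, 9)} with {(10, 16), (12, 38), (15, 34), (17, 3), (23, 12), (28, 16), (28, 36), (5, 17), (6, 13), (7, 5), (7, 9)} → {(28, 16), (6, 13), (7, 9)}
Keep only column(s) C, B: {(13, 6), (16, 28), (9, 7)}

{(13, 6), (16, 28), (9, 7)}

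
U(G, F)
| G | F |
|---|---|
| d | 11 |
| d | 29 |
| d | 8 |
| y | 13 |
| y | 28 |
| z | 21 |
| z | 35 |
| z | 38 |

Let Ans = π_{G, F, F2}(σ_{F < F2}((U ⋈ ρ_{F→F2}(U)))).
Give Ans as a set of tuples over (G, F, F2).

ρ[F→F2]: schema becomes (G, F2); tuples unchanged.
U ⋈ ρ_{F→F2}(U) (natural join on G): {(d, 11, 11), (d, 11, 29), (d, 11, 8), (d, 29, 11), (d, 29, 29), (d, 29, 8), (d, 8, 11), (d, 8, 29), (d, 8, 8), (y, 13, 13), (y, 13, 28), (y, 28, 13), (y, 28, 28), (z, 21, 21), (z, 21, 35), (z, 21, 38), (z, 35, 21), (z, 35, 35), (z, 35, 38), (z, 38, 21), (z, 38, 35), (z, 38, 38)}
Apply σ_{F < F2}; surviving tuples: {(d, 11, 29), (d, 8, 11), (d, 8, 29), (y, 13, 28), (z, 21, 35), (z, 21, 38), (z, 35, 38)}
π[G, F, F2]: project onto (G, F, F2) → {(d, 11, 29), (d, 8, 11), (d, 8, 29), (y, 13, 28), (z, 21, 35), (z, 21, 38), (z, 35, 38)}

{(d, 11, 29), (d, 8, 11), (d, 8, 29), (y, 13, 28), (z, 21, 35), (z, 21, 38), (z, 35, 38)}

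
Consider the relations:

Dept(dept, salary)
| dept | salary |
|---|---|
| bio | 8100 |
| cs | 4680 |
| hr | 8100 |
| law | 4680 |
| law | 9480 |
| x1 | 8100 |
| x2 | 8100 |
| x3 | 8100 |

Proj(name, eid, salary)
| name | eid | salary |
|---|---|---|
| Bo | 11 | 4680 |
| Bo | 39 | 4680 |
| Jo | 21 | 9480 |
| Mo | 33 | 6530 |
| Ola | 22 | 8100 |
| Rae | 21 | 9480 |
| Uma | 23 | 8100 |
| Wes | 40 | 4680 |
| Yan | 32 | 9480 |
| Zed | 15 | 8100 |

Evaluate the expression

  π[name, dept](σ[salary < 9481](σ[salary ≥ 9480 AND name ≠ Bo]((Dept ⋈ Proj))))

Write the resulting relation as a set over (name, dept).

{(Jo, law), (Rae, law), (Yan, law)}

Joining Dept and Proj on salary yields {(bio, 8100, Ola, 22), (bio, 8100, Uma, 23), (bio, 8100, Zed, 15), (cs, 4680, Bo, 11), (cs, 4680, Bo, 39), (cs, 4680, Wes, 40), (hr, 8100, Ola, 22), (hr, 8100, Uma, 23), (hr, 8100, Zed, 15), (law, 4680, Bo, 11), (law, 4680, Bo, 39), (law, 4680, Wes, 40), (law, 9480, Jo, 21), (law, 9480, Rae, 21), (law, 9480, Yan, 32), (x1, 8100, Ola, 22), (x1, 8100, Uma, 23), (x1, 8100, Zed, 15), (x2, 8100, Ola, 22), (x2, 8100, Uma, 23), (x2, 8100, Zed, 15), (x3, 8100, Ola, 22), (x3, 8100, Uma, 23), (x3, 8100, Zed, 15)}.
Apply σ_{salary ≥ 9480 AND name ≠ Bo}; surviving tuples: {(law, 9480, Jo, 21), (law, 9480, Rae, 21), (law, 9480, Yan, 32)}
Apply σ_{salary < 9481}; surviving tuples: {(law, 9480, Jo, 21), (law, 9480, Rae, 21), (law, 9480, Yan, 32)}
π_{name, dept} gives {(Jo, law), (Rae, law), (Yan, law)}.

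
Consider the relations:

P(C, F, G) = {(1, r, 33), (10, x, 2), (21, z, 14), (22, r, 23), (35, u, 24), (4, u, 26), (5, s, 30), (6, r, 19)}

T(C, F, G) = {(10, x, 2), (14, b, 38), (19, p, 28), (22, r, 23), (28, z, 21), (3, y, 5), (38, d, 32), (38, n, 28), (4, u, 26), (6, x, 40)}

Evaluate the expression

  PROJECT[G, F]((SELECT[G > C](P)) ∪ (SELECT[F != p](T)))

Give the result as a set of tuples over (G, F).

{(19, r), (2, x), (21, z), (23, r), (26, u), (28, n), (30, s), (32, d), (33, r), (38, b), (40, x), (5, y)}

Filtering on G > C leaves {(1, r, 33), (22, r, 23), (4, u, 26), (5, s, 30), (6, r, 19)}.
Filtering on F != p leaves {(10, x, 2), (14, b, 38), (22, r, 23), (28, z, 21), (3, y, 5), (38, d, 32), (38, n, 28), (4, u, 26), (6, x, 40)}.
Union: {(1, r, 33), (22, r, 23), (4, u, 26), (5, s, 30), (6, r, 19)} with {(10, x, 2), (14, b, 38), (22, r, 23), (28, z, 21), (3, y, 5), (38, d, 32), (38, n, 28), (4, u, 26), (6, x, 40)} → {(1, r, 33), (10, x, 2), (14, b, 38), (22, r, 23), (28, z, 21), (3, y, 5), (38, d, 32), (38, n, 28), (4, u, 26), (5, s, 30), (6, r, 19), (6, x, 40)}
Projecting to G, F: {(19, r), (2, x), (21, z), (23, r), (26, u), (28, n), (30, s), (32, d), (33, r), (38, b), (40, x), (5, y)}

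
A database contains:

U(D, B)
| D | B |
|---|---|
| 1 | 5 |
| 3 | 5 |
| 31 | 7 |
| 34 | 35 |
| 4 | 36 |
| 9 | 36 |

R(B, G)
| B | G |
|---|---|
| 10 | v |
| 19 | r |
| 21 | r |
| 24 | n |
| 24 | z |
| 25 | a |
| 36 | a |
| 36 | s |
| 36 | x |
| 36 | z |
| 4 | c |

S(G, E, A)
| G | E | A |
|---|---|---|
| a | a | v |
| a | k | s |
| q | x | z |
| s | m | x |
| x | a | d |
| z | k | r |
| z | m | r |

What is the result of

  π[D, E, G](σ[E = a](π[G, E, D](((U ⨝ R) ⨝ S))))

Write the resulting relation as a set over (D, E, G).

{(4, a, a), (4, a, x), (9, a, a), (9, a, x)}

Natural join on B: {(4, 36, a), (4, 36, s), (4, 36, x), (4, 36, z), (9, 36, a), (9, 36, s), (9, 36, x), (9, 36, z)}
Natural join on G: {(4, 36, a, a, v), (4, 36, a, k, s), (4, 36, s, m, x), (4, 36, x, a, d), (4, 36, z, k, r), (4, 36, z, m, r), (9, 36, a, a, v), (9, 36, a, k, s), (9, 36, s, m, x), (9, 36, x, a, d), (9, 36, z, k, r), (9, 36, z, m, r)}
π_{G, E, D} gives {(a, a, 4), (a, a, 9), (a, k, 4), (a, k, 9), (s, m, 4), (s, m, 9), (x, a, 4), (x, a, 9), (z, k, 4), (z, k, 9), (z, m, 4), (z, m, 9)}.
Selection E = a: {(a, a, 4), (a, a, 9), (x, a, 4), (x, a, 9)}
π_{D, E, G} gives {(4, a, a), (4, a, x), (9, a, a), (9, a, x)}.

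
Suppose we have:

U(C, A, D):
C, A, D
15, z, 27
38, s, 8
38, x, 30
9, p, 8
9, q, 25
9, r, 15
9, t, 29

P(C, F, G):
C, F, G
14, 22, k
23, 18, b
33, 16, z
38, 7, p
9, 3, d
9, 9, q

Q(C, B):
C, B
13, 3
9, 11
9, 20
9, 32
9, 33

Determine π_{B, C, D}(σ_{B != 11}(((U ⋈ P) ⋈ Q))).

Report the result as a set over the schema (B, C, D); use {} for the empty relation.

Natural join on C: {(38, s, 8, 7, p), (38, x, 30, 7, p), (9, p, 8, 3, d), (9, p, 8, 9, q), (9, q, 25, 3, d), (9, q, 25, 9, q), (9, r, 15, 3, d), (9, r, 15, 9, q), (9, t, 29, 3, d), (9, t, 29, 9, q)}
Natural join on C: {(9, p, 8, 3, d, 11), (9, p, 8, 3, d, 20), (9, p, 8, 3, d, 32), (9, p, 8, 3, d, 33), (9, p, 8, 9, q, 11), (9, p, 8, 9, q, 20), (9, p, 8, 9, q, 32), (9, p, 8, 9, q, 33), (9, q, 25, 3, d, 11), (9, q, 25, 3, d, 20), (9, q, 25, 3, d, 32), (9, q, 25, 3, d, 33), (9, q, 25, 9, q, 11), (9, q, 25, 9, q, 20), (9, q, 25, 9, q, 32), (9, q, 25, 9, q, 33), (9, r, 15, 3, d, 11), (9, r, 15, 3, d, 20), (9, r, 15, 3, d, 32), (9, r, 15, 3, d, 33), (9, r, 15, 9, q, 11), (9, r, 15, 9, q, 20), (9, r, 15, 9, q, 32), (9, r, 15, 9, q, 33), (9, t, 29, 3, d, 11), (9, t, 29, 3, d, 20), (9, t, 29, 3, d, 32), (9, t, 29, 3, d, 33), (9, t, 29, 9, q, 11), (9, t, 29, 9, q, 20), (9, t, 29, 9, q, 32), (9, t, 29, 9, q, 33)}
σ[B != 11]: keep tuples satisfying B != 11 → {(9, p, 8, 3, d, 20), (9, p, 8, 3, d, 32), (9, p, 8, 3, d, 33), (9, p, 8, 9, q, 20), (9, p, 8, 9, q, 32), (9, p, 8, 9, q, 33), (9, q, 25, 3, d, 20), (9, q, 25, 3, d, 32), (9, q, 25, 3, d, 33), (9, q, 25, 9, q, 20), (9, q, 25, 9, q, 32), (9, q, 25, 9, q, 33), (9, r, 15, 3, d, 20), (9, r, 15, 3, d, 32), (9, r, 15, 3, d, 33), (9, r, 15, 9, q, 20), (9, r, 15, 9, q, 32), (9, r, 15, 9, q, 33), (9, t, 29, 3, d, 20), (9, t, 29, 3, d, 32), (9, t, 29, 3, d, 33), (9, t, 29, 9, q, 20), (9, t, 29, 9, q, 32), (9, t, 29, 9, q, 33)}
Projecting to B, C, D (12 duplicate(s) eliminated): {(20, 9, 15), (20, 9, 25), (20, 9, 29), (20, 9, 8), (32, 9, 15), (32, 9, 25), (32, 9, 29), (32, 9, 8), (33, 9, 15), (33, 9, 25), (33, 9, 29), (33, 9, 8)}

{(20, 9, 15), (20, 9, 25), (20, 9, 29), (20, 9, 8), (32, 9, 15), (32, 9, 25), (32, 9, 29), (32, 9, 8), (33, 9, 15), (33, 9, 25), (33, 9, 29), (33, 9, 8)}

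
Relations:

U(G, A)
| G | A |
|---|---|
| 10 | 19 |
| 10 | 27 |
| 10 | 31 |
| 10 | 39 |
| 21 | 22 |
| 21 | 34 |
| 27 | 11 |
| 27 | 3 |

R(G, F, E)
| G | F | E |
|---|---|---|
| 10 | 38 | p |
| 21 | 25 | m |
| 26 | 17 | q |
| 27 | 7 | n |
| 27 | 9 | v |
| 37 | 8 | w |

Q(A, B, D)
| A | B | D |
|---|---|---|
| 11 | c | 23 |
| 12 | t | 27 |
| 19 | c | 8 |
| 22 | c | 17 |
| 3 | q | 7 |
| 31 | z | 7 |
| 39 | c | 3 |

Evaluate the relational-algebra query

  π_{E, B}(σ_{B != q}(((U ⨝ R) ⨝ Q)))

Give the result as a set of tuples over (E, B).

U ⋈ R (natural join on G): {(10, 19, 38, p), (10, 27, 38, p), (10, 31, 38, p), (10, 39, 38, p), (21, 22, 25, m), (21, 34, 25, m), (27, 11, 7, n), (27, 11, 9, v), (27, 3, 7, n), (27, 3, 9, v)}
(U ⨝ R) ⋈ Q (natural join on A): {(10, 19, 38, p, c, 8), (10, 31, 38, p, z, 7), (10, 39, 38, p, c, 3), (21, 22, 25, m, c, 17), (27, 11, 7, n, c, 23), (27, 11, 9, v, c, 23), (27, 3, 7, n, q, 7), (27, 3, 9, v, q, 7)}
Filtering on B != q leaves {(10, 19, 38, p, c, 8), (10, 31, 38, p, z, 7), (10, 39, 38, p, c, 3), (21, 22, 25, m, c, 17), (27, 11, 7, n, c, 23), (27, 11, 9, v, c, 23)}.
Keep only column(s) E, B (1 duplicate(s) eliminated): {(m, c), (n, c), (p, c), (p, z), (v, c)}

{(m, c), (n, c), (p, c), (p, z), (v, c)}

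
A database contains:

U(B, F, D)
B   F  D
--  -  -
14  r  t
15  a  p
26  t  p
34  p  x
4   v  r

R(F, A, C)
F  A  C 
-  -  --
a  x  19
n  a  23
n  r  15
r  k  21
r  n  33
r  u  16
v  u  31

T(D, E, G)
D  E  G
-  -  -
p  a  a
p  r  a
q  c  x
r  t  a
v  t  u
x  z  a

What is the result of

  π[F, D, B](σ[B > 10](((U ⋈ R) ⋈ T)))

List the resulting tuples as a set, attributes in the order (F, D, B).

U ⋈ R (natural join on F): {(14, r, t, k, 21), (14, r, t, n, 33), (14, r, t, u, 16), (15, a, p, x, 19), (4, v, r, u, 31)}
(U ⋈ R) ⋈ T (natural join on D): {(15, a, p, x, 19, a, a), (15, a, p, x, 19, r, a), (4, v, r, u, 31, t, a)}
Selection B > 10: {(15, a, p, x, 19, a, a), (15, a, p, x, 19, r, a)}
Keep only column(s) F, D, B (1 duplicate(s) eliminated): {(a, p, 15)}

{(a, p, 15)}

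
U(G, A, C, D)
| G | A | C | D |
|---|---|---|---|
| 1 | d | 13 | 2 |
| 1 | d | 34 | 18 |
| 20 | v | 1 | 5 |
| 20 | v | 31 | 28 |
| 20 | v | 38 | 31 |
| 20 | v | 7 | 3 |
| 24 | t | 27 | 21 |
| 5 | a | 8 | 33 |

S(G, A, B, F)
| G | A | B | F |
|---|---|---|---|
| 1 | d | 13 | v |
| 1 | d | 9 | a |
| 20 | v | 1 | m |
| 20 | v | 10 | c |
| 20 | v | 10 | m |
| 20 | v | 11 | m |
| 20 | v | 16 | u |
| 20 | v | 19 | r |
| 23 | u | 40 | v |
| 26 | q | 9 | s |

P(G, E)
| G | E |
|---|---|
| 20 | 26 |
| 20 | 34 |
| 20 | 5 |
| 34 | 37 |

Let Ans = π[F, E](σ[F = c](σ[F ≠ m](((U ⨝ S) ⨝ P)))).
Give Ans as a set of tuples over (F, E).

{(c, 26), (c, 34), (c, 5)}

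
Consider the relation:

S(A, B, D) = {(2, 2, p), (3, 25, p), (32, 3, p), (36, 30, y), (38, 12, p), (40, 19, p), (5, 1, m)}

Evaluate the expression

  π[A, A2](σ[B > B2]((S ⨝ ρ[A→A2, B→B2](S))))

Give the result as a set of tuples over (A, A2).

{(3, 2), (3, 32), (3, 38), (3, 40), (32, 2), (38, 2), (38, 32), (40, 2), (40, 32), (40, 38)}

ρ[A→A2, B→B2]: schema becomes (A2, B2, D); tuples unchanged.
Natural join on D: {(2, 2, p, 2, 2), (2, 2, p, 3, 25), (2, 2, p, 32, 3), (2, 2, p, 38, 12), (2, 2, p, 40, 19), (3, 25, p, 2, 2), (3, 25, p, 3, 25), (3, 25, p, 32, 3), (3, 25, p, 38, 12), (3, 25, p, 40, 19), (32, 3, p, 2, 2), (32, 3, p, 3, 25), (32, 3, p, 32, 3), (32, 3, p, 38, 12), (32, 3, p, 40, 19), (36, 30, y, 36, 30), (38, 12, p, 2, 2), (38, 12, p, 3, 25), (38, 12, p, 32, 3), (38, 12, p, 38, 12), (38, 12, p, 40, 19), (40, 19, p, 2, 2), (40, 19, p, 3, 25), (40, 19, p, 32, 3), (40, 19, p, 38, 12), (40, 19, p, 40, 19), (5, 1, m, 5, 1)}
σ[B > B2]: keep tuples satisfying B > B2 → {(3, 25, p, 2, 2), (3, 25, p, 32, 3), (3, 25, p, 38, 12), (3, 25, p, 40, 19), (32, 3, p, 2, 2), (38, 12, p, 2, 2), (38, 12, p, 32, 3), (40, 19, p, 2, 2), (40, 19, p, 32, 3), (40, 19, p, 38, 12)}
Projecting to A, A2: {(3, 2), (3, 32), (3, 38), (3, 40), (32, 2), (38, 2), (38, 32), (40, 2), (40, 32), (40, 38)}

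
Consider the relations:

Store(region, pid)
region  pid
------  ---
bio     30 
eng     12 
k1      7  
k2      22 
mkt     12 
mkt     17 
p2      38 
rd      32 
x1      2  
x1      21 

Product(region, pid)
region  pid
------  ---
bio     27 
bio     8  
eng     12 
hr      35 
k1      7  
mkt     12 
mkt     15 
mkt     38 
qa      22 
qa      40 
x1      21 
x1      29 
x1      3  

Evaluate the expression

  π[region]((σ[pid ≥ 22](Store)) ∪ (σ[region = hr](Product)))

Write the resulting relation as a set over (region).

Selection pid ≥ 22: {(bio, 30), (k2, 22), (p2, 38), (rd, 32)}
Selection region = hr: {(hr, 35)}
Set union of the two operands is {(bio, 30), (hr, 35), (k2, 22), (p2, 38), (rd, 32)}.
π[region]: project onto (region) → {bio, hr, k2, p2, rd}

{bio, hr, k2, p2, rd}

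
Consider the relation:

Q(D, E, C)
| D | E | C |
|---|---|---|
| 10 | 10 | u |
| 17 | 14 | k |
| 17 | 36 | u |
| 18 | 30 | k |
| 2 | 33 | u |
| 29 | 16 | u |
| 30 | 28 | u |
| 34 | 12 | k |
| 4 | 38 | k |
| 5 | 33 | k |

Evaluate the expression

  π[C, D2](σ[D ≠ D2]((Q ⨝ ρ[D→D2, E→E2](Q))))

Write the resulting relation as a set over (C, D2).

ρ[D→D2, E→E2]: schema becomes (D2, E2, C); tuples unchanged.
Q ⋈ ρ[D→D2, E→E2](Q) (natural join on C): {(10, 10, u, 10, 10), (10, 10, u, 17, 36), (10, 10, u, 2, 33), (10, 10, u, 29, 16), (10, 10, u, 30, 28), (17, 14, k, 17, 14), (17, 14, k, 18, 30), (17, 14, k, 34, 12), (17, 14, k, 4, 38), (17, 14, k, 5, 33), (17, 36, u, 10, 10), (17, 36, u, 17, 36), (17, 36, u, 2, 33), (17, 36, u, 29, 16), (17, 36, u, 30, 28), (18, 30, k, 17, 14), (18, 30, k, 18, 30), (18, 30, k, 34, 12), (18, 30, k, 4, 38), (18, 30, k, 5, 33), (2, 33, u, 10, 10), (2, 33, u, 17, 36), (2, 33, u, 2, 33), (2, 33, u, 29, 16), (2, 33, u, 30, 28), (29, 16, u, 10, 10), (29, 16, u, 17, 36), (29, 16, u, 2, 33), (29, 16, u, 29, 16), (29, 16, u, 30, 28), (30, 28, u, 10, 10), (30, 28, u, 17, 36), (30, 28, u, 2, 33), (30, 28, u, 29, 16), (30, 28, u, 30, 28), (34, 12, k, 17, 14), (34, 12, k, 18, 30), (34, 12, k, 34, 12), (34, 12, k, 4, 38), (34, 12, k, 5, 33), (4, 38, k, 17, 14), (4, 38, k, 18, 30), (4, 38, k, 34, 12), (4, 38, k, 4, 38), (4, 38, k, 5, 33), (5, 33, k, 17, 14), (5, 33, k, 18, 30), (5, 33, k, 34, 12), (5, 33, k, 4, 38), (5, 33, k, 5, 33)}
Filtering on D ≠ D2 leaves {(10, 10, u, 17, 36), (10, 10, u, 2, 33), (10, 10, u, 29, 16), (10, 10, u, 30, 28), (17, 14, k, 18, 30), (17, 14, k, 34, 12), (17, 14, k, 4, 38), (17, 14, k, 5, 33), (17, 36, u, 10, 10), (17, 36, u, 2, 33), (17, 36, u, 29, 16), (17, 36, u, 30, 28), (18, 30, k, 17, 14), (18, 30, k, 34, 12), (18, 30, k, 4, 38), (18, 30, k, 5, 33), (2, 33, u, 10, 10), (2, 33, u, 17, 36), (2, 33, u, 29, 16), (2, 33, u, 30, 28), (29, 16, u, 10, 10), (29, 16, u, 17, 36), (29, 16, u, 2, 33), (29, 16, u, 30, 28), (30, 28, u, 10, 10), (30, 28, u, 17, 36), (30, 28, u, 2, 33), (30, 28, u, 29, 16), (34, 12, k, 17, 14), (34, 12, k, 18, 30), (34, 12, k, 4, 38), (34, 12, k, 5, 33), (4, 38, k, 17, 14), (4, 38, k, 18, 30), (4, 38, k, 34, 12), (4, 38, k, 5, 33), (5, 33, k, 17, 14), (5, 33, k, 18, 30), (5, 33, k, 34, 12), (5, 33, k, 4, 38)}.
Keep only column(s) C, D2 (30 duplicate(s) eliminated): {(k, 17), (k, 18), (k, 34), (k, 4), (k, 5), (u, 10), (u, 17), (u, 2), (u, 29), (u, 30)}

{(k, 17), (k, 18), (k, 34), (k, 4), (k, 5), (u, 10), (u, 17), (u, 2), (u, 29), (u, 30)}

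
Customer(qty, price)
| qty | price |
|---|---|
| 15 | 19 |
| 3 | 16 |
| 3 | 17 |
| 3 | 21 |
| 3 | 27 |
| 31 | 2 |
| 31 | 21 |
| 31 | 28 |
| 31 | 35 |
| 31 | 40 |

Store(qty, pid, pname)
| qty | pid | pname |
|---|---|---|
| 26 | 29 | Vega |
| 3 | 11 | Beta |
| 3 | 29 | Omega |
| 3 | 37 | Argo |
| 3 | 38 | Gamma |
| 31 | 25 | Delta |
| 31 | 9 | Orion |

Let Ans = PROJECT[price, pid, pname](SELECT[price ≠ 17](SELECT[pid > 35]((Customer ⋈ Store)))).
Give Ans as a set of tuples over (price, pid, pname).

Natural join on qty: {(3, 16, 11, Beta), (3, 16, 29, Omega), (3, 16, 37, Argo), (3, 16, 38, Gamma), (3, 17, 11, Beta), (3, 17, 29, Omega), (3, 17, 37, Argo), (3, 17, 38, Gamma), (3, 21, 11, Beta), (3, 21, 29, Omega), (3, 21, 37, Argo), (3, 21, 38, Gamma), (3, 27, 11, Beta), (3, 27, 29, Omega), (3, 27, 37, Argo), (3, 27, 38, Gamma), (31, 2, 25, Delta), (31, 2, 9, Orion), (31, 21, 25, Delta), (31, 21, 9, Orion), (31, 28, 25, Delta), (31, 28, 9, Orion), (31, 35, 25, Delta), (31, 35, 9, Orion), (31, 40, 25, Delta), (31, 40, 9, Orion)}
Selection pid > 35: {(3, 16, 37, Argo), (3, 16, 38, Gamma), (3, 17, 37, Argo), (3, 17, 38, Gamma), (3, 21, 37, Argo), (3, 21, 38, Gamma), (3, 27, 37, Argo), (3, 27, 38, Gamma)}
Selection price ≠ 17: {(3, 16, 37, Argo), (3, 16, 38, Gamma), (3, 21, 37, Argo), (3, 21, 38, Gamma), (3, 27, 37, Argo), (3, 27, 38, Gamma)}
Projecting to price, pid, pname: {(16, 37, Argo), (16, 38, Gamma), (21, 37, Argo), (21, 38, Gamma), (27, 37, Argo), (27, 38, Gamma)}

{(16, 37, Argo), (16, 38, Gamma), (21, 37, Argo), (21, 38, Gamma), (27, 37, Argo), (27, 38, Gamma)}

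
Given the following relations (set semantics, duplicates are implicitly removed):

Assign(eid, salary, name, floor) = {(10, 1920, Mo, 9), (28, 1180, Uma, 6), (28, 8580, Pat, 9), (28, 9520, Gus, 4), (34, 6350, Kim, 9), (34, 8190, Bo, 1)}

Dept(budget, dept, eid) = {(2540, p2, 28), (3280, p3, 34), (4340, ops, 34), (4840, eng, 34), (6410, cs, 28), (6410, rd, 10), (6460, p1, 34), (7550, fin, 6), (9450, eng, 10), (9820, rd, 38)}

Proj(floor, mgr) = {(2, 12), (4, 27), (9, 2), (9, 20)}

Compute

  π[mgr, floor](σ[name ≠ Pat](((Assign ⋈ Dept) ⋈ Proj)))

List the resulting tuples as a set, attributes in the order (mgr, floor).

{(2, 9), (20, 9), (27, 4)}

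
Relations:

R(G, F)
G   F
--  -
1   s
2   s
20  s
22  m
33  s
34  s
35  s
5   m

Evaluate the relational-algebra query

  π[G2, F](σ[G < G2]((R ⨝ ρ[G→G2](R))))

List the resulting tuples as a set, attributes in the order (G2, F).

{(2, s), (20, s), (22, m), (33, s), (34, s), (35, s)}

ρ[G→G2]: schema becomes (G2, F); tuples unchanged.
Joining R and ρ[G→G2](R) on F yields {(1, s, 1), (1, s, 2), (1, s, 20), (1, s, 33), (1, s, 34), (1, s, 35), (2, s, 1), (2, s, 2), (2, s, 20), (2, s, 33), (2, s, 34), (2, s, 35), (20, s, 1), (20, s, 2), (20, s, 20), (20, s, 33), (20, s, 34), (20, s, 35), (22, m, 22), (22, m, 5), (33, s, 1), (33, s, 2), (33, s, 20), (33, s, 33), (33, s, 34), (33, s, 35), (34, s, 1), (34, s, 2), (34, s, 20), (34, s, 33), (34, s, 34), (34, s, 35), (35, s, 1), (35, s, 2), (35, s, 20), (35, s, 33), (35, s, 34), (35, s, 35), (5, m, 22), (5, m, 5)}.
Filtering on G < G2 leaves {(1, s, 2), (1, s, 20), (1, s, 33), (1, s, 34), (1, s, 35), (2, s, 20), (2, s, 33), (2, s, 34), (2, s, 35), (20, s, 33), (20, s, 34), (20, s, 35), (33, s, 34), (33, s, 35), (34, s, 35), (5, m, 22)}.
π[G2, F]: project onto (G2, F) (10 duplicate(s) eliminated) → {(2, s), (20, s), (22, m), (33, s), (34, s), (35, s)}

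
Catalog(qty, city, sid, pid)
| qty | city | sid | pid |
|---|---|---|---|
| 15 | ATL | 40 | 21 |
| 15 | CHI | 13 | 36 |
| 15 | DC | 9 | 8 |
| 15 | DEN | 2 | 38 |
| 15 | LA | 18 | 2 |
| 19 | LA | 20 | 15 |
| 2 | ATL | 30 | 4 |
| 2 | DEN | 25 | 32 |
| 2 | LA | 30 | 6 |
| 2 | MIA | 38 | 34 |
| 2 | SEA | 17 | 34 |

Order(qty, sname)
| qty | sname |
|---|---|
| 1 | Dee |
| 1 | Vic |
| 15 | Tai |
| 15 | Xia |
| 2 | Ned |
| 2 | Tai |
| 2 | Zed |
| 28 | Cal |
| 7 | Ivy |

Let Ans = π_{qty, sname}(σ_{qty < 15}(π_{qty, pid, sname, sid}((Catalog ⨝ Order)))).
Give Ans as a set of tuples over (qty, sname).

Natural join on qty: {(15, ATL, 40, 21, Tai), (15, ATL, 40, 21, Xia), (15, CHI, 13, 36, Tai), (15, CHI, 13, 36, Xia), (15, DC, 9, 8, Tai), (15, DC, 9, 8, Xia), (15, DEN, 2, 38, Tai), (15, DEN, 2, 38, Xia), (15, LA, 18, 2, Tai), (15, LA, 18, 2, Xia), (2, ATL, 30, 4, Ned), (2, ATL, 30, 4, Tai), (2, ATL, 30, 4, Zed), (2, DEN, 25, 32, Ned), (2, DEN, 25, 32, Tai), (2, DEN, 25, 32, Zed), (2, LA, 30, 6, Ned), (2, LA, 30, 6, Tai), (2, LA, 30, 6, Zed), (2, MIA, 38, 34, Ned), (2, MIA, 38, 34, Tai), (2, MIA, 38, 34, Zed), (2, SEA, 17, 34, Ned), (2, SEA, 17, 34, Tai), (2, SEA, 17, 34, Zed)}
Keep only column(s) qty, pid, sname, sid: {(15, 2, Tai, 18), (15, 2, Xia, 18), (15, 21, Tai, 40), (15, 21, Xia, 40), (15, 36, Tai, 13), (15, 36, Xia, 13), (15, 38, Tai, 2), (15, 38, Xia, 2), (15, 8, Tai, 9), (15, 8, Xia, 9), (2, 32, Ned, 25), (2, 32, Tai, 25), (2, 32, Zed, 25), (2, 34, Ned, 17), (2, 34, Ned, 38), (2, 34, Tai, 17), (2, 34, Tai, 38), (2, 34, Zed, 17), (2, 34, Zed, 38), (2, 4, Ned, 30), (2, 4, Tai, 30), (2, 4, Zed, 30), (2, 6, Ned, 30), (2, 6, Tai, 30), (2, 6, Zed, 30)}
σ[qty < 15]: keep tuples satisfying qty < 15 → {(2, 32, Ned, 25), (2, 32, Tai, 25), (2, 32, Zed, 25), (2, 34, Ned, 17), (2, 34, Ned, 38), (2, 34, Tai, 17), (2, 34, Tai, 38), (2, 34, Zed, 17), (2, 34, Zed, 38), (2, 4, Ned, 30), (2, 4, Tai, 30), (2, 4, Zed, 30), (2, 6, Ned, 30), (2, 6, Tai, 30), (2, 6, Zed, 30)}
Keep only column(s) qty, sname (12 duplicate(s) eliminated): {(2, Ned), (2, Tai), (2, Zed)}

{(2, Ned), (2, Tai), (2, Zed)}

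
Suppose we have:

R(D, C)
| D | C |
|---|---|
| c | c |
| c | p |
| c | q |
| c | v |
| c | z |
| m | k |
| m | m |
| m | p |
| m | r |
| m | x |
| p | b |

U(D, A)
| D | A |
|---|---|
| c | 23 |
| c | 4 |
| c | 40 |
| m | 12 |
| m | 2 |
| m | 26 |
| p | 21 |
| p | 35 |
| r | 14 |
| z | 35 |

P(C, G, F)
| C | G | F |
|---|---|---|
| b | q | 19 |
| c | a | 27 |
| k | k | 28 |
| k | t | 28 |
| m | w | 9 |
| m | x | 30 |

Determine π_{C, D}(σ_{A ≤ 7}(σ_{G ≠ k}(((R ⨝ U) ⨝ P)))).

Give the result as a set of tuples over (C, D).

{(c, c), (k, m), (m, m)}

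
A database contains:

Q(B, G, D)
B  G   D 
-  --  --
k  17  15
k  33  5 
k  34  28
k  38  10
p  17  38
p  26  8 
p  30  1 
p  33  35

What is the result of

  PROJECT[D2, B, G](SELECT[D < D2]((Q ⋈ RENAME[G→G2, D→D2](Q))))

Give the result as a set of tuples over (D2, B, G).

{(10, k, 33), (15, k, 33), (15, k, 38), (28, k, 17), (28, k, 33), (28, k, 38), (35, p, 26), (35, p, 30), (38, p, 26), (38, p, 30), (38, p, 33), (8, p, 30)}

ρ[G→G2, D→D2]: schema becomes (B, G2, D2); tuples unchanged.
Natural join on B: {(k, 17, 15, 17, 15), (k, 17, 15, 33, 5), (k, 17, 15, 34, 28), (k, 17, 15, 38, 10), (k, 33, 5, 17, 15), (k, 33, 5, 33, 5), (k, 33, 5, 34, 28), (k, 33, 5, 38, 10), (k, 34, 28, 17, 15), (k, 34, 28, 33, 5), (k, 34, 28, 34, 28), (k, 34, 28, 38, 10), (k, 38, 10, 17, 15), (k, 38, 10, 33, 5), (k, 38, 10, 34, 28), (k, 38, 10, 38, 10), (p, 17, 38, 17, 38), (p, 17, 38, 26, 8), (p, 17, 38, 30, 1), (p, 17, 38, 33, 35), (p, 26, 8, 17, 38), (p, 26, 8, 26, 8), (p, 26, 8, 30, 1), (p, 26, 8, 33, 35), (p, 30, 1, 17, 38), (p, 30, 1, 26, 8), (p, 30, 1, 30, 1), (p, 30, 1, 33, 35), (p, 33, 35, 17, 38), (p, 33, 35, 26, 8), (p, 33, 35, 30, 1), (p, 33, 35, 33, 35)}
Apply σ_{D < D2}; surviving tuples: {(k, 17, 15, 34, 28), (k, 33, 5, 17, 15), (k, 33, 5, 34, 28), (k, 33, 5, 38, 10), (k, 38, 10, 17, 15), (k, 38, 10, 34, 28), (p, 26, 8, 17, 38), (p, 26, 8, 33, 35), (p, 30, 1, 17, 38), (p, 30, 1, 26, 8), (p, 30, 1, 33, 35), (p, 33, 35, 17, 38)}
Keep only column(s) D2, B, G: {(10, k, 33), (15, k, 33), (15, k, 38), (28, k, 17), (28, k, 33), (28, k, 38), (35, p, 26), (35, p, 30), (38, p, 26), (38, p, 30), (38, p, 33), (8, p, 30)}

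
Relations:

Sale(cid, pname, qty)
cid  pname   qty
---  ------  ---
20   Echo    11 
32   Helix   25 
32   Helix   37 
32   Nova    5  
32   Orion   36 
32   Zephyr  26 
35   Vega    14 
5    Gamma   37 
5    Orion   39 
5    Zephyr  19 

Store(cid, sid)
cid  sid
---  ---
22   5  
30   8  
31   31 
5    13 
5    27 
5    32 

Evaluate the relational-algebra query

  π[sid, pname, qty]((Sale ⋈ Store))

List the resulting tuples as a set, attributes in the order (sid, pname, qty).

{(13, Gamma, 37), (13, Orion, 39), (13, Zephyr, 19), (27, Gamma, 37), (27, Orion, 39), (27, Zephyr, 19), (32, Gamma, 37), (32, Orion, 39), (32, Zephyr, 19)}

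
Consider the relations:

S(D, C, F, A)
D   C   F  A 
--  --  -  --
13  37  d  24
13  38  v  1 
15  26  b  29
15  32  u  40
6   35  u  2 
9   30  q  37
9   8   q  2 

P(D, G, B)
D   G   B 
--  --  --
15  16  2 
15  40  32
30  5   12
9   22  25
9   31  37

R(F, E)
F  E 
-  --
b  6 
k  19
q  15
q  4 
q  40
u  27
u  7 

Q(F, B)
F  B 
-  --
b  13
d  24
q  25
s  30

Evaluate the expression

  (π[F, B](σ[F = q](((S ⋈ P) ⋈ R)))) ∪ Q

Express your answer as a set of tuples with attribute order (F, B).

Natural join on D: {(15, 26, b, 29, 16, 2), (15, 26, b, 29, 40, 32), (15, 32, u, 40, 16, 2), (15, 32, u, 40, 40, 32), (9, 30, q, 37, 22, 25), (9, 30, q, 37, 31, 37), (9, 8, q, 2, 22, 25), (9, 8, q, 2, 31, 37)}
Natural join on F: {(15, 26, b, 29, 16, 2, 6), (15, 26, b, 29, 40, 32, 6), (15, 32, u, 40, 16, 2, 27), (15, 32, u, 40, 16, 2, 7), (15, 32, u, 40, 40, 32, 27), (15, 32, u, 40, 40, 32, 7), (9, 30, q, 37, 22, 25, 15), (9, 30, q, 37, 22, 25, 4), (9, 30, q, 37, 22, 25, 40), (9, 30, q, 37, 31, 37, 15), (9, 30, q, 37, 31, 37, 4), (9, 30, q, 37, 31, 37, 40), (9, 8, q, 2, 22, 25, 15), (9, 8, q, 2, 22, 25, 4), (9, 8, q, 2, 22, 25, 40), (9, 8, q, 2, 31, 37, 15), (9, 8, q, 2, 31, 37, 4), (9, 8, q, 2, 31, 37, 40)}
Apply σ_{F = q}; surviving tuples: {(9, 30, q, 37, 22, 25, 15), (9, 30, q, 37, 22, 25, 4), (9, 30, q, 37, 22, 25, 40), (9, 30, q, 37, 31, 37, 15), (9, 30, q, 37, 31, 37, 4), (9, 30, q, 37, 31, 37, 40), (9, 8, q, 2, 22, 25, 15), (9, 8, q, 2, 22, 25, 4), (9, 8, q, 2, 22, 25, 40), (9, 8, q, 2, 31, 37, 15), (9, 8, q, 2, 31, 37, 4), (9, 8, q, 2, 31, 37, 40)}
Projecting to F, B (10 duplicate(s) eliminated): {(q, 25), (q, 37)}
Union: {(q, 25), (q, 37)} with {(b, 13), (d, 24), (q, 25), (s, 30)} → {(b, 13), (d, 24), (q, 25), (q, 37), (s, 30)}

{(b, 13), (d, 24), (q, 25), (q, 37), (s, 30)}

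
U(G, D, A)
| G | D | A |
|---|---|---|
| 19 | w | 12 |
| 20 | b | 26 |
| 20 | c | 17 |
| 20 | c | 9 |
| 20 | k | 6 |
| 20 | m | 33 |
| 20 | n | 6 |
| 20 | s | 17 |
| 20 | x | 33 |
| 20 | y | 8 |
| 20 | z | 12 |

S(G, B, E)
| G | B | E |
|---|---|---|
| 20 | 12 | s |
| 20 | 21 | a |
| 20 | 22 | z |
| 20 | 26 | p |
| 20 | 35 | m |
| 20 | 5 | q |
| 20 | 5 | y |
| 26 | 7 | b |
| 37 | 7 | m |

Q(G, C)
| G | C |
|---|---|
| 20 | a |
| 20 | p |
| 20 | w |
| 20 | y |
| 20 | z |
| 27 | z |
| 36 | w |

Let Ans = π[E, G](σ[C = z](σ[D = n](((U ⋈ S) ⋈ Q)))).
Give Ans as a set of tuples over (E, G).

{(a, 20), (m, 20), (p, 20), (q, 20), (s, 20), (y, 20), (z, 20)}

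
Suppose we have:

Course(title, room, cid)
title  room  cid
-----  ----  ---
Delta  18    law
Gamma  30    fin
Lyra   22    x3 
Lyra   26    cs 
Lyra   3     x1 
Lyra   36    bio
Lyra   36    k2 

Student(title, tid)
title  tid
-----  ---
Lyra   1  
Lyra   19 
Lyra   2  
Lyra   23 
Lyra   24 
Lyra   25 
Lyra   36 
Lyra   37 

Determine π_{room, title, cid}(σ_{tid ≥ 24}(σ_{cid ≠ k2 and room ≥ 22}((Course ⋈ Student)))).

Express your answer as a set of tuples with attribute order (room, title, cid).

Joining Course and Student on title yields {(Lyra, 22, x3, 1), (Lyra, 22, x3, 19), (Lyra, 22, x3, 2), (Lyra, 22, x3, 23), (Lyra, 22, x3, 24), (Lyra, 22, x3, 25), (Lyra, 22, x3, 36), (Lyra, 22, x3, 37), (Lyra, 26, cs, 1), (Lyra, 26, cs, 19), (Lyra, 26, cs, 2), (Lyra, 26, cs, 23), (Lyra, 26, cs, 24), (Lyra, 26, cs, 25), (Lyra, 26, cs, 36), (Lyra, 26, cs, 37), (Lyra, 3, x1, 1), (Lyra, 3, x1, 19), (Lyra, 3, x1, 2), (Lyra, 3, x1, 23), (Lyra, 3, x1, 24), (Lyra, 3, x1, 25), (Lyra, 3, x1, 36), (Lyra, 3, x1, 37), (Lyra, 36, bio, 1), (Lyra, 36, bio, 19), (Lyra, 36, bio, 2), (Lyra, 36, bio, 23), (Lyra, 36, bio, 24), (Lyra, 36, bio, 25), (Lyra, 36, bio, 36), (Lyra, 36, bio, 37), (Lyra, 36, k2, 1), (Lyra, 36, k2, 19), (Lyra, 36, k2, 2), (Lyra, 36, k2, 23), (Lyra, 36, k2, 24), (Lyra, 36, k2, 25), (Lyra, 36, k2, 36), (Lyra, 36, k2, 37)}.
Filtering on cid ≠ k2 and room ≥ 22 leaves {(Lyra, 22, x3, 1), (Lyra, 22, x3, 19), (Lyra, 22, x3, 2), (Lyra, 22, x3, 23), (Lyra, 22, x3, 24), (Lyra, 22, x3, 25), (Lyra, 22, x3, 36), (Lyra, 22, x3, 37), (Lyra, 26, cs, 1), (Lyra, 26, cs, 19), (Lyra, 26, cs, 2), (Lyra, 26, cs, 23), (Lyra, 26, cs, 24), (Lyra, 26, cs, 25), (Lyra, 26, cs, 36), (Lyra, 26, cs, 37), (Lyra, 36, bio, 1), (Lyra, 36, bio, 19), (Lyra, 36, bio, 2), (Lyra, 36, bio, 23), (Lyra, 36, bio, 24), (Lyra, 36, bio, 25), (Lyra, 36, bio, 36), (Lyra, 36, bio, 37)}.
Filtering on tid ≥ 24 leaves {(Lyra, 22, x3, 24), (Lyra, 22, x3, 25), (Lyra, 22, x3, 36), (Lyra, 22, x3, 37), (Lyra, 26, cs, 24), (Lyra, 26, cs, 25), (Lyra, 26, cs, 36), (Lyra, 26, cs, 37), (Lyra, 36, bio, 24), (Lyra, 36, bio, 25), (Lyra, 36, bio, 36), (Lyra, 36, bio, 37)}.
Projecting to room, title, cid (9 duplicate(s) eliminated): {(22, Lyra, x3), (26, Lyra, cs), (36, Lyra, bio)}

{(22, Lyra, x3), (26, Lyra, cs), (36, Lyra, bio)}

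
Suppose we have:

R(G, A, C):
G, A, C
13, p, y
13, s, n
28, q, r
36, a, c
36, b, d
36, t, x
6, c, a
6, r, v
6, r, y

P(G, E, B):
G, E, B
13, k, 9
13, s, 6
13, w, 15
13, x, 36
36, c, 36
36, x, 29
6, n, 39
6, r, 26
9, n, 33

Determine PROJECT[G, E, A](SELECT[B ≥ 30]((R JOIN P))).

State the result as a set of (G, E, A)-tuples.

{(13, x, p), (13, x, s), (36, c, a), (36, c, b), (36, c, t), (6, n, c), (6, n, r)}

Natural join on G: {(13, p, y, k, 9), (13, p, y, s, 6), (13, p, y, w, 15), (13, p, y, x, 36), (13, s, n, k, 9), (13, s, n, s, 6), (13, s, n, w, 15), (13, s, n, x, 36), (36, a, c, c, 36), (36, a, c, x, 29), (36, b, d, c, 36), (36, b, d, x, 29), (36, t, x, c, 36), (36, t, x, x, 29), (6, c, a, n, 39), (6, c, a, r, 26), (6, r, v, n, 39), (6, r, v, r, 26), (6, r, y, n, 39), (6, r, y, r, 26)}
σ[B ≥ 30]: keep tuples satisfying B ≥ 30 → {(13, p, y, x, 36), (13, s, n, x, 36), (36, a, c, c, 36), (36, b, d, c, 36), (36, t, x, c, 36), (6, c, a, n, 39), (6, r, v, n, 39), (6, r, y, n, 39)}
π_{G, E, A} gives {(13, x, p), (13, x, s), (36, c, a), (36, c, b), (36, c, t), (6, n, c), (6, n, r)} (1 duplicate(s) eliminated).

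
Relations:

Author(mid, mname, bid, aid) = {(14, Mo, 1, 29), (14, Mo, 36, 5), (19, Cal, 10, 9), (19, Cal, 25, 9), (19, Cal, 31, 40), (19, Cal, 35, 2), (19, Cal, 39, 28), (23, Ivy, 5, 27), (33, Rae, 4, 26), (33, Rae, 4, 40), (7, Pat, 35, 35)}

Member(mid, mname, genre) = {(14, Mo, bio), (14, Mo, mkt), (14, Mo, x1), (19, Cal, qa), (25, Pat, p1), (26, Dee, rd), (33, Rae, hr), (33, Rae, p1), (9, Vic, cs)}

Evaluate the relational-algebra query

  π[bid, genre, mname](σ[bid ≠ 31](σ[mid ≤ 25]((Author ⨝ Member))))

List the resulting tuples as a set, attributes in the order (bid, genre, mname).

Natural join on mid, mname: {(14, Mo, 1, 29, bio), (14, Mo, 1, 29, mkt), (14, Mo, 1, 29, x1), (14, Mo, 36, 5, bio), (14, Mo, 36, 5, mkt), (14, Mo, 36, 5, x1), (19, Cal, 10, 9, qa), (19, Cal, 25, 9, qa), (19, Cal, 31, 40, qa), (19, Cal, 35, 2, qa), (19, Cal, 39, 28, qa), (33, Rae, 4, 26, hr), (33, Rae, 4, 26, p1), (33, Rae, 4, 40, hr), (33, Rae, 4, 40, p1)}
Apply σ_{mid ≤ 25}; surviving tuples: {(14, Mo, 1, 29, bio), (14, Mo, 1, 29, mkt), (14, Mo, 1, 29, x1), (14, Mo, 36, 5, bio), (14, Mo, 36, 5, mkt), (14, Mo, 36, 5, x1), (19, Cal, 10, 9, qa), (19, Cal, 25, 9, qa), (19, Cal, 31, 40, qa), (19, Cal, 35, 2, qa), (19, Cal, 39, 28, qa)}
Apply σ_{bid ≠ 31}; surviving tuples: {(14, Mo, 1, 29, bio), (14, Mo, 1, 29, mkt), (14, Mo, 1, 29, x1), (14, Mo, 36, 5, bio), (14, Mo, 36, 5, mkt), (14, Mo, 36, 5, x1), (19, Cal, 10, 9, qa), (19, Cal, 25, 9, qa), (19, Cal, 35, 2, qa), (19, Cal, 39, 28, qa)}
π[bid, genre, mname]: project onto (bid, genre, mname) → {(1, bio, Mo), (1, mkt, Mo), (1, x1, Mo), (10, qa, Cal), (25, qa, Cal), (35, qa, Cal), (36, bio, Mo), (36, mkt, Mo), (36, x1, Mo), (39, qa, Cal)}

{(1, bio, Mo), (1, mkt, Mo), (1, x1, Mo), (10, qa, Cal), (25, qa, Cal), (35, qa, Cal), (36, bio, Mo), (36, mkt, Mo), (36, x1, Mo), (39, qa, Cal)}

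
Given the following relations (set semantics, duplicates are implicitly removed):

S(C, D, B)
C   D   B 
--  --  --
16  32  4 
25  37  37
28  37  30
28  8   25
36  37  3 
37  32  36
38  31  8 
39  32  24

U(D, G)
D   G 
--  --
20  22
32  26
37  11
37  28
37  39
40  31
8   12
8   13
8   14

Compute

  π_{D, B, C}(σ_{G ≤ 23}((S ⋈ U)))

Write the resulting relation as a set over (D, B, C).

Joining S and U on D yields {(16, 32, 4, 26), (25, 37, 37, 11), (25, 37, 37, 28), (25, 37, 37, 39), (28, 37, 30, 11), (28, 37, 30, 28), (28, 37, 30, 39), (28, 8, 25, 12), (28, 8, 25, 13), (28, 8, 25, 14), (36, 37, 3, 11), (36, 37, 3, 28), (36, 37, 3, 39), (37, 32, 36, 26), (39, 32, 24, 26)}.
Filtering on G ≤ 23 leaves {(25, 37, 37, 11), (28, 37, 30, 11), (28, 8, 25, 12), (28, 8, 25, 13), (28, 8, 25, 14), (36, 37, 3, 11)}.
π_{D, B, C} gives {(37, 3, 36), (37, 30, 28), (37, 37, 25), (8, 25, 28)} (2 duplicate(s) eliminated).

{(37, 3, 36), (37, 30, 28), (37, 37, 25), (8, 25, 28)}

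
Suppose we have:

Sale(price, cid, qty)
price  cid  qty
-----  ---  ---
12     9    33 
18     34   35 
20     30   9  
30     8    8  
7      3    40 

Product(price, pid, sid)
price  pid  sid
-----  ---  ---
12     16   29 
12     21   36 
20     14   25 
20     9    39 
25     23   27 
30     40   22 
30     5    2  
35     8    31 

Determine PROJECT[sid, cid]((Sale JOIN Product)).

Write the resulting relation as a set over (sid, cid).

Joining Sale and Product on price yields {(12, 9, 33, 16, 29), (12, 9, 33, 21, 36), (20, 30, 9, 14, 25), (20, 30, 9, 9, 39), (30, 8, 8, 40, 22), (30, 8, 8, 5, 2)}.
π[sid, cid]: project onto (sid, cid) → {(2, 8), (22, 8), (25, 30), (29, 9), (36, 9), (39, 30)}

{(2, 8), (22, 8), (25, 30), (29, 9), (36, 9), (39, 30)}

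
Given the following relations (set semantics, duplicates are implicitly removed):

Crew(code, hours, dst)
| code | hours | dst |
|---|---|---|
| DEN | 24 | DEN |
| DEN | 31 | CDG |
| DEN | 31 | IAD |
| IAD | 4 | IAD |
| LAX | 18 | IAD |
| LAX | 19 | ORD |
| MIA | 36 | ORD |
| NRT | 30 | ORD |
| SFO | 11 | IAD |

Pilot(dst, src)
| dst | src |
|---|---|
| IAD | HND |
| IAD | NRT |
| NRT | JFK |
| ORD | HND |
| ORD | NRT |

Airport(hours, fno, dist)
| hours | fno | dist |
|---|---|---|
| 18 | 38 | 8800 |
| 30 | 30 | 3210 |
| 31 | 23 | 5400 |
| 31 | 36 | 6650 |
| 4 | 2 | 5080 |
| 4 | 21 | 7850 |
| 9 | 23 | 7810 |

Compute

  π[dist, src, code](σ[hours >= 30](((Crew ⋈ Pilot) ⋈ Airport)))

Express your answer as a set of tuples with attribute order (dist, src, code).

{(3210, HND, NRT), (3210, NRT, NRT), (5400, HND, DEN), (5400, NRT, DEN), (6650, HND, DEN), (6650, NRT, DEN)}

Joining Crew and Pilot on dst yields {(DEN, 31, IAD, HND), (DEN, 31, IAD, NRT), (IAD, 4, IAD, HND), (IAD, 4, IAD, NRT), (LAX, 18, IAD, HND), (LAX, 18, IAD, NRT), (LAX, 19, ORD, HND), (LAX, 19, ORD, NRT), (MIA, 36, ORD, HND), (MIA, 36, ORD, NRT), (NRT, 30, ORD, HND), (NRT, 30, ORD, NRT), (SFO, 11, IAD, HND), (SFO, 11, IAD, NRT)}.
Joining (Crew ⋈ Pilot) and Airport on hours yields {(DEN, 31, IAD, HND, 23, 5400), (DEN, 31, IAD, HND, 36, 6650), (DEN, 31, IAD, NRT, 23, 5400), (DEN, 31, IAD, NRT, 36, 6650), (IAD, 4, IAD, HND, 2, 5080), (IAD, 4, IAD, HND, 21, 7850), (IAD, 4, IAD, NRT, 2, 5080), (IAD, 4, IAD, NRT, 21, 7850), (LAX, 18, IAD, HND, 38, 8800), (LAX, 18, IAD, NRT, 38, 8800), (NRT, 30, ORD, HND, 30, 3210), (NRT, 30, ORD, NRT, 30, 3210)}.
Selection hours >= 30: {(DEN, 31, IAD, HND, 23, 5400), (DEN, 31, IAD, HND, 36, 6650), (DEN, 31, IAD, NRT, 23, 5400), (DEN, 31, IAD, NRT, 36, 6650), (NRT, 30, ORD, HND, 30, 3210), (NRT, 30, ORD, NRT, 30, 3210)}
π_{dist, src, code} gives {(3210, HND, NRT), (3210, NRT, NRT), (5400, HND, DEN), (5400, NRT, DEN), (6650, HND, DEN), (6650, NRT, DEN)}.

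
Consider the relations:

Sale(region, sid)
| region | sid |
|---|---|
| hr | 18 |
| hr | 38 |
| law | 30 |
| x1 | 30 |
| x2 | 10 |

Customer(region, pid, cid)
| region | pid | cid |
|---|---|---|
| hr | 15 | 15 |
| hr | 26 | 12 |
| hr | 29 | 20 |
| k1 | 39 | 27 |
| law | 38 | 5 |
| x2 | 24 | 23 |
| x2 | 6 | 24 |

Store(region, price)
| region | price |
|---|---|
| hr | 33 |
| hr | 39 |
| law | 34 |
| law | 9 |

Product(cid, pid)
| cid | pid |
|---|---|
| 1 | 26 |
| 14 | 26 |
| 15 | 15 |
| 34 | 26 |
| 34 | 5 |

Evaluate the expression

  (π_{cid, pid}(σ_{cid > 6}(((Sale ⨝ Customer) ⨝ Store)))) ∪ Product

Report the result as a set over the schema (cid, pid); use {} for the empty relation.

{(1, 26), (12, 26), (14, 26), (15, 15), (20, 29), (34, 26), (34, 5)}

Sale ⋈ Customer (natural join on region): {(hr, 18, 15, 15), (hr, 18, 26, 12), (hr, 18, 29, 20), (hr, 38, 15, 15), (hr, 38, 26, 12), (hr, 38, 29, 20), (law, 30, 38, 5), (x2, 10, 24, 23), (x2, 10, 6, 24)}
(Sale ⨝ Customer) ⋈ Store (natural join on region): {(hr, 18, 15, 15, 33), (hr, 18, 15, 15, 39), (hr, 18, 26, 12, 33), (hr, 18, 26, 12, 39), (hr, 18, 29, 20, 33), (hr, 18, 29, 20, 39), (hr, 38, 15, 15, 33), (hr, 38, 15, 15, 39), (hr, 38, 26, 12, 33), (hr, 38, 26, 12, 39), (hr, 38, 29, 20, 33), (hr, 38, 29, 20, 39), (law, 30, 38, 5, 34), (law, 30, 38, 5, 9)}
Apply σ_{cid > 6}; surviving tuples: {(hr, 18, 15, 15, 33), (hr, 18, 15, 15, 39), (hr, 18, 26, 12, 33), (hr, 18, 26, 12, 39), (hr, 18, 29, 20, 33), (hr, 18, 29, 20, 39), (hr, 38, 15, 15, 33), (hr, 38, 15, 15, 39), (hr, 38, 26, 12, 33), (hr, 38, 26, 12, 39), (hr, 38, 29, 20, 33), (hr, 38, 29, 20, 39)}
π_{cid, pid} gives {(12, 26), (15, 15), (20, 29)} (9 duplicate(s) eliminated).
Union: {(12, 26), (15, 15), (20, 29)} with {(1, 26), (14, 26), (15, 15), (34, 26), (34, 5)} → {(1, 26), (12, 26), (14, 26), (15, 15), (20, 29), (34, 26), (34, 5)}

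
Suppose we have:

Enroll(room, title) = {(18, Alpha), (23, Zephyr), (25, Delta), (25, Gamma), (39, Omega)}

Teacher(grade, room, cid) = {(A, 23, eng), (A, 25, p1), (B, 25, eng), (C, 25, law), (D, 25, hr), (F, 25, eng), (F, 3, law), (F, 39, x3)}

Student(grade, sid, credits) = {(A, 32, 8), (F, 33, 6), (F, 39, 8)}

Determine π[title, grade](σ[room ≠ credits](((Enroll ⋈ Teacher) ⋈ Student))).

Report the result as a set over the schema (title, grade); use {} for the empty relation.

Natural join on room: {(23, Zephyr, A, eng), (25, Delta, A, p1), (25, Delta, B, eng), (25, Delta, C, law), (25, Delta, D, hr), (25, Delta, F, eng), (25, Gamma, A, p1), (25, Gamma, B, eng), (25, Gamma, C, law), (25, Gamma, D, hr), (25, Gamma, F, eng), (39, Omega, F, x3)}
Natural join on grade: {(23, Zephyr, A, eng, 32, 8), (25, Delta, A, p1, 32, 8), (25, Delta, F, eng, 33, 6), (25, Delta, F, eng, 39, 8), (25, Gamma, A, p1, 32, 8), (25, Gamma, F, eng, 33, 6), (25, Gamma, F, eng, 39, 8), (39, Omega, F, x3, 33, 6), (39, Omega, F, x3, 39, 8)}
Selection room ≠ credits: {(23, Zephyr, A, eng, 32, 8), (25, Delta, A, p1, 32, 8), (25, Delta, F, eng, 33, 6), (25, Delta, F, eng, 39, 8), (25, Gamma, A, p1, 32, 8), (25, Gamma, F, eng, 33, 6), (25, Gamma, F, eng, 39, 8), (39, Omega, F, x3, 33, 6), (39, Omega, F, x3, 39, 8)}
π[title, grade]: project onto (title, grade) (3 duplicate(s) eliminated) → {(Delta, A), (Delta, F), (Gamma, A), (Gamma, F), (Omega, F), (Zephyr, A)}

{(Delta, A), (Delta, F), (Gamma, A), (Gamma, F), (Omega, F), (Zephyr, A)}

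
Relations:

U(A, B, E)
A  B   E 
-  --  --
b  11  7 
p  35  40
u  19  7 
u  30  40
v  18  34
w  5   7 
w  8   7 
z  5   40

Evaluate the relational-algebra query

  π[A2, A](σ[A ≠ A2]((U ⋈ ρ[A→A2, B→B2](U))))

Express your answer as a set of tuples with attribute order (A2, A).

{(b, u), (b, w), (p, u), (p, z), (u, b), (u, p), (u, w), (u, z), (w, b), (w, u), (z, p), (z, u)}

ρ[A→A2, B→B2]: schema becomes (A2, B2, E); tuples unchanged.
Natural join on E: {(b, 11, 7, b, 11), (b, 11, 7, u, 19), (b, 11, 7, w, 5), (b, 11, 7, w, 8), (p, 35, 40, p, 35), (p, 35, 40, u, 30), (p, 35, 40, z, 5), (u, 19, 7, b, 11), (u, 19, 7, u, 19), (u, 19, 7, w, 5), (u, 19, 7, w, 8), (u, 30, 40, p, 35), (u, 30, 40, u, 30), (u, 30, 40, z, 5), (v, 18, 34, v, 18), (w, 5, 7, b, 11), (w, 5, 7, u, 19), (w, 5, 7, w, 5), (w, 5, 7, w, 8), (w, 8, 7, b, 11), (w, 8, 7, u, 19), (w, 8, 7, w, 5), (w, 8, 7, w, 8), (z, 5, 40, p, 35), (z, 5, 40, u, 30), (z, 5, 40, z, 5)}
Selection A ≠ A2: {(b, 11, 7, u, 19), (b, 11, 7, w, 5), (b, 11, 7, w, 8), (p, 35, 40, u, 30), (p, 35, 40, z, 5), (u, 19, 7, b, 11), (u, 19, 7, w, 5), (u, 19, 7, w, 8), (u, 30, 40, p, 35), (u, 30, 40, z, 5), (w, 5, 7, b, 11), (w, 5, 7, u, 19), (w, 8, 7, b, 11), (w, 8, 7, u, 19), (z, 5, 40, p, 35), (z, 5, 40, u, 30)}
Keep only column(s) A2, A (4 duplicate(s) eliminated): {(b, u), (b, w), (p, u), (p, z), (u, b), (u, p), (u, w), (u, z), (w, b), (w, u), (z, p), (z, u)}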